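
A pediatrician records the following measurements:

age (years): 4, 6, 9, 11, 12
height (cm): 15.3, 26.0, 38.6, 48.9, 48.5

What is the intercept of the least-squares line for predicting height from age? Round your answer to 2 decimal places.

-0.81

n = 5, Σx = 42, Σy = 177.3, Σxy = 1684.5, Σx² = 398
Sxx = Σx² − (Σx)²/n = 398 − 352.8 = 45.2
Sxy = Σxy − (Σx)(Σy)/n = 1684.5 − 1489.32 = 195.18
b = Sxy/Sxx = 195.18/45.2 = 4.318142
a = ȳ − b·x̄ = 35.46 − 4.318142·8.4 = -0.812389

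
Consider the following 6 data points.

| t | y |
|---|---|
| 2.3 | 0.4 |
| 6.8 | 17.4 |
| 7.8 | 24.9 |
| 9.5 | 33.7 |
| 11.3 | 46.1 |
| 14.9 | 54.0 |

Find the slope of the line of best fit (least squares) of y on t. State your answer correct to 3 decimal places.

n = 6, Σx = 52.6, Σy = 176.5, Σxy = 1959.14, Σx² = 552.32
Sxx = Σx² − (Σx)²/n = 552.32 − 461.126667 = 91.193333
Sxy = Σxy − (Σx)(Σy)/n = 1959.14 − 1547.316667 = 411.823333
b = Sxy/Sxx = 411.823333/91.193333 = 4.515937

4.516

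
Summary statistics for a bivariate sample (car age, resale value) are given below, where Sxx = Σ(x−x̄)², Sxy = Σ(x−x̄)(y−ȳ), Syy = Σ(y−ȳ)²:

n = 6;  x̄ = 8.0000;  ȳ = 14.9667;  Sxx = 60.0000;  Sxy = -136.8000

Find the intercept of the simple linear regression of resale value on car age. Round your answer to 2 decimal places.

33.21

b = Sxy/Sxx = -136.8/60 = -2.28
a = ȳ − b·x̄ = 14.9667 − (-2.28)·8 = 33.2067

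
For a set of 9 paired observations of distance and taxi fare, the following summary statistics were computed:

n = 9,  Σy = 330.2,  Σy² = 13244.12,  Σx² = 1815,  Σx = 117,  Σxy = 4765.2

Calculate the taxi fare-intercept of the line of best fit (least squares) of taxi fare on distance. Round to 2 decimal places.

15.79

Sxx = Σx² − (Σx)²/n = 1815 − 1521 = 294
Sxy = Σxy − (Σx)(Σy)/n = 4765.2 − 4292.6 = 472.6
b = Sxy/Sxx = 472.6/294 = 1.607483
a = ȳ − b·x̄ = 36.688889 − 1.607483·13 = 15.791610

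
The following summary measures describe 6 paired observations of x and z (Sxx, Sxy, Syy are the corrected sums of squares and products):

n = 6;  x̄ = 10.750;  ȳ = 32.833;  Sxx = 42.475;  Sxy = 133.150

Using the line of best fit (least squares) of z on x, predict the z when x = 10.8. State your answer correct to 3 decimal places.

32.990

b = Sxy/Sxx = 133.15/42.475 = 3.134785
a = ȳ − b·x̄ = 32.833 − 3.134785·10.75 = -0.865941
ŷ(10.8) = a + b·10.8 = -0.865941 + 3.134785·10.8 = 32.989739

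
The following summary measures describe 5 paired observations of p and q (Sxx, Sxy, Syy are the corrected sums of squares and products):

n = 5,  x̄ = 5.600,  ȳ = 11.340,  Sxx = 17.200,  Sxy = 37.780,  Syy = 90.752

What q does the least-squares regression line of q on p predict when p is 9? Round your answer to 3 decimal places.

18.808

b = Sxy/Sxx = 37.78/17.2 = 2.196512
a = ȳ − b·x̄ = 11.34 − 2.196512·5.6 = -0.960465
ŷ(9) = a + b·9 = -0.960465 + 2.196512·9 = 18.808140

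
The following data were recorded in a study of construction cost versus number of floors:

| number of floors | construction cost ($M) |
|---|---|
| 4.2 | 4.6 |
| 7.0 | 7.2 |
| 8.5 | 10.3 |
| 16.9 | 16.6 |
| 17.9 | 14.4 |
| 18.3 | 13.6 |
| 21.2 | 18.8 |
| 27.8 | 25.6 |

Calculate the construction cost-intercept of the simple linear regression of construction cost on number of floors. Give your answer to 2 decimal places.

1.54

n = 8, Σx = 121.8, Σy = 111.1, Σxy = 2054.69, Σx² = 2302.08
Sxx = Σx² − (Σx)²/n = 2302.08 − 1854.405 = 447.675
Sxy = Σxy − (Σx)(Σy)/n = 2054.69 − 1691.4975 = 363.1925
b = Sxy/Sxx = 363.1925/447.675 = 0.811286
a = ȳ − b·x̄ = 13.8875 − 0.811286·15.225 = 1.535669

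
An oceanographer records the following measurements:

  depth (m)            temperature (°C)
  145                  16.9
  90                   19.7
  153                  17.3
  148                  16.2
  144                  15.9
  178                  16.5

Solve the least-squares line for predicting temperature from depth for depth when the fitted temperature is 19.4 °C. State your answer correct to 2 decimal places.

83.78

n = 6, Σx = 858, Σy = 102.5, Σxy = 14494.6, Σx² = 126858
Sxx = Σx² − (Σx)²/n = 126858 − 122694 = 4164
Sxy = Σxy − (Σx)(Σy)/n = 14494.6 − 14657.5 = -162.9
b = Sxy/Sxx = -162.9/4164 = -0.039121
a = ȳ − b·x̄ = 17.083333 − (-0.039121)·143 = 22.677642
Set a + b·x = 19.4: x = (19.4 − 22.677642) / (-0.039121) = 83.782075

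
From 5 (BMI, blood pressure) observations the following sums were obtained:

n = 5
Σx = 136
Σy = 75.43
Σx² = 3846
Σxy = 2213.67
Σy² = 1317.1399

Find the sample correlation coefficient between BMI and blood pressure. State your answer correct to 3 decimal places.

0.999

Sxx = Σx² − (Σx)²/n = 3846 − 3699.2 = 146.8
Sxy = Σxy − (Σx)(Σy)/n = 2213.67 − 2051.696 = 161.974
Syy = Σy² − (Σy)²/n = 1317.1399 − 1137.93698 = 179.20292
r = Sxy/√(Sxx·Syy) = 161.974/√(26306.988656) = 161.974/162.194293 = 0.998642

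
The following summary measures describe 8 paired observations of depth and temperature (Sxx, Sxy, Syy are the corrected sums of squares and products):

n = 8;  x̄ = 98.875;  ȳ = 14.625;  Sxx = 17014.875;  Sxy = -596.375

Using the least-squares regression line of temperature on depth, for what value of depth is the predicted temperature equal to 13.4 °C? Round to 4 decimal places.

133.8249

b = Sxy/Sxx = -596.375/17014.875 = -0.035050
a = ȳ − b·x̄ = 14.625 − (-0.035050)·98.875 = 18.090590
Set a + b·x = 13.4: x = (13.4 − 18.090590) / (-0.035050) = 133.824859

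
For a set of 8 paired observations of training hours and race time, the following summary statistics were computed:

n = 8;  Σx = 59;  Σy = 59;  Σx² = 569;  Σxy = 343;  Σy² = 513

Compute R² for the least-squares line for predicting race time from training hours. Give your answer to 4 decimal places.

Sxx = Σx² − (Σx)²/n = 569 − 435.125 = 133.875
Sxy = Σxy − (Σx)(Σy)/n = 343 − 435.125 = -92.125
Syy = Σy² − (Σy)²/n = 513 − 435.125 = 77.875
R² = Sxy²/(Sxx·Syy) = (-92.125)²/(133.875·77.875) = 0.814062

0.8141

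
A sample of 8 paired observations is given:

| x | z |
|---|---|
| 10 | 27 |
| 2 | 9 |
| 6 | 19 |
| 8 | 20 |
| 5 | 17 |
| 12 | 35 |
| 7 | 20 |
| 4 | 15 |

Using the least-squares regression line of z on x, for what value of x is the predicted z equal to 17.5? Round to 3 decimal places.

5.585

n = 8, Σx = 54, Σy = 162, Σxy = 1267, Σx² = 438
Sxx = Σx² − (Σx)²/n = 438 − 364.5 = 73.5
Sxy = Σxy − (Σx)(Σy)/n = 1267 − 1093.5 = 173.5
b = Sxy/Sxx = 173.5/73.5 = 2.360544
a = ȳ − b·x̄ = 20.25 − 2.360544·6.75 = 4.316327
Set a + b·x = 17.5: x = (17.5 − 4.316327) / 2.360544 = 5.585014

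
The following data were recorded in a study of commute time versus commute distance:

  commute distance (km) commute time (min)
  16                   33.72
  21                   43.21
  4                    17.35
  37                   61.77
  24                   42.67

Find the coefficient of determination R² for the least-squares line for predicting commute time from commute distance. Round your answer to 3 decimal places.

0.990

n = 5, Σx = 102, Σy = 198.72, Σxy = 4825.9, Σx² = 2658, Σy² = 8941.4268
Sxx = Σx² − (Σx)²/n = 2658 − 2080.8 = 577.2
Sxy = Σxy − (Σx)(Σy)/n = 4825.9 − 4053.888 = 772.012
Syy = Σy² − (Σy)²/n = 8941.4268 − 7897.92768 = 1043.49912
R² = Sxy²/(Sxx·Syy) = (772.012)²/(577.2·1043.49912) = 0.989532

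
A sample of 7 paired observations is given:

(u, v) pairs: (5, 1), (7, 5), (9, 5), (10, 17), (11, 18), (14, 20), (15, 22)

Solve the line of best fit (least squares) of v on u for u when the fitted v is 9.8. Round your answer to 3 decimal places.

n = 7, Σx = 71, Σy = 88, Σxy = 1063, Σx² = 797
Sxx = Σx² − (Σx)²/n = 797 − 720.142857 = 76.857143
Sxy = Σxy − (Σx)(Σy)/n = 1063 − 892.571429 = 170.428571
b = Sxy/Sxx = 170.428571/76.857143 = 2.217472
a = ȳ − b·x̄ = 12.571429 − 2.217472·10.142857 = -9.920074
Set a + b·x = 9.8: x = (9.8 − (-9.920074)) / 2.217472 = 8.893043

8.893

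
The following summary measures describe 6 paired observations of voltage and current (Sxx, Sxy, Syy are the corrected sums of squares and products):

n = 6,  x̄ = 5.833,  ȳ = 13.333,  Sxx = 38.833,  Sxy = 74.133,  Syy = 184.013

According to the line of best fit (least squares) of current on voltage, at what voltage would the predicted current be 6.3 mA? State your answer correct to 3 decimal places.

2.149

b = Sxy/Sxx = 74.133/38.833 = 1.909021
a = ȳ − b·x̄ = 13.333 − 1.909021·5.833 = 2.197682
Set a + b·x = 6.3: x = (6.3 − 2.197682) / 1.909021 = 2.148912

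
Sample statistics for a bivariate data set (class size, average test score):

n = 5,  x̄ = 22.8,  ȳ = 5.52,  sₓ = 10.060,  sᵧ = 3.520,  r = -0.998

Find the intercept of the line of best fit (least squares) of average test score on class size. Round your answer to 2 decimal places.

13.48

b = r · sᵧ/sₓ = -0.998 · 3.52/10.06 = -0.349201
a = ȳ − b·x̄ = 5.52 − (-0.349201)·22.8 = 13.481778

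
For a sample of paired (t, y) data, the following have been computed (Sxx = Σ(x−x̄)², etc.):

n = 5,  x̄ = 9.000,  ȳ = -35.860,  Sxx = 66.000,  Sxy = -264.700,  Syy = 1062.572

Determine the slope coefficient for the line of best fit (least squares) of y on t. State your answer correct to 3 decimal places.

-4.011

b = Sxy/Sxx = -264.7/66 = -4.010606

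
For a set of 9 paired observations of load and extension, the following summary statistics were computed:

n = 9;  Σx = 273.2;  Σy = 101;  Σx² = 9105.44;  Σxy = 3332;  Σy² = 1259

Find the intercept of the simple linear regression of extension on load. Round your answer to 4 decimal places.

Sxx = Σx² − (Σx)²/n = 9105.44 − 8293.137778 = 812.302222
Sxy = Σxy − (Σx)(Σy)/n = 3332 − 3065.911111 = 266.088889
b = Sxy/Sxx = 266.088889/812.302222 = 0.327574
a = ȳ − b·x̄ = 11.222222 − 0.327574·30.355556 = 1.278539

1.2785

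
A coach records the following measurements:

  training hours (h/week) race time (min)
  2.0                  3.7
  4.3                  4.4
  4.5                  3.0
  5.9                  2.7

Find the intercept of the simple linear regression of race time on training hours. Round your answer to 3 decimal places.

4.445

n = 4, Σx = 16.7, Σy = 13.8, Σxy = 55.75, Σx² = 77.55
Sxx = Σx² − (Σx)²/n = 77.55 − 69.7225 = 7.8275
Sxy = Σxy − (Σx)(Σy)/n = 55.75 − 57.615 = -1.865
b = Sxy/Sxx = -1.865/7.8275 = -0.238263
a = ȳ − b·x̄ = 3.45 − (-0.238263)·4.175 = 4.444746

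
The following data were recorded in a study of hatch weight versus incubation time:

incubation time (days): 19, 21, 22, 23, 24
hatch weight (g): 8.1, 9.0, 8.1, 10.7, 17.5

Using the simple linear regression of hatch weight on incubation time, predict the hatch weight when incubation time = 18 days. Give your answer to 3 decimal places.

4.754

n = 5, Σx = 109, Σy = 53.4, Σxy = 1187.2, Σx² = 2391
Sxx = Σx² − (Σx)²/n = 2391 − 2376.2 = 14.8
Sxy = Σxy − (Σx)(Σy)/n = 1187.2 − 1164.12 = 23.08
b = Sxy/Sxx = 23.08/14.8 = 1.559459
a = ȳ − b·x̄ = 10.68 − 1.559459·21.8 = -23.316216
ŷ(18) = a + b·18 = -23.316216 + 1.559459·18 = 4.754054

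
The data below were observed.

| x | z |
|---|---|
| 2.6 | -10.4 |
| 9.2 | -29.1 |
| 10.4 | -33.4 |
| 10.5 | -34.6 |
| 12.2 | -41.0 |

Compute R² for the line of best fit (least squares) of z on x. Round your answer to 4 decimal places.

0.9923

n = 5, Σx = 44.9, Σy = -148.5, Σxy = -1505.62, Σx² = 458.65, Σy² = 4948.69
Sxx = Σx² − (Σx)²/n = 458.65 − 403.202 = 55.448
Sxy = Σxy − (Σx)(Σy)/n = -1505.62 − (-1333.53) = -172.09
Syy = Σy² − (Σy)²/n = 4948.69 − 4410.45 = 538.24
R² = Sxy²/(Sxx·Syy) = (-172.09)²/(55.448·538.24) = 0.992315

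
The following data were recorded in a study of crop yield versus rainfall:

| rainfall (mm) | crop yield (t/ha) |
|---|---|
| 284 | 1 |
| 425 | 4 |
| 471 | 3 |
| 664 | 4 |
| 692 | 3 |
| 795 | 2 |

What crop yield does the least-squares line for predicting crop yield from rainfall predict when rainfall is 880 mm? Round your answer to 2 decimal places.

n = 6, Σx = 3331, Σy = 17, Σxy = 9719, Σx² = 2034907
Sxx = Σx² − (Σx)²/n = 2034907 − 1849260.166667 = 185646.833333
Sxy = Σxy − (Σx)(Σy)/n = 9719 − 9437.833333 = 281.166667
b = Sxy/Sxx = 281.166667/185646.833333 = 0.001515
a = ȳ − b·x̄ = 2.833333 − 0.001515·555.166667 = 1.992520
ŷ(880) = a + b·880 = 1.992520 + 0.001515·880 = 3.325301

3.33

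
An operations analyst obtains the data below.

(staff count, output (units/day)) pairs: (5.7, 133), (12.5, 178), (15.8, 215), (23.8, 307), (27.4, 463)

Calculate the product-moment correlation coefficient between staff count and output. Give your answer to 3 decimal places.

0.942

n = 5, Σx = 85.2, Σy = 1296, Σxy = 26372.9, Σx² = 1755.58, Σy² = 404216
Sxx = Σx² − (Σx)²/n = 1755.58 − 1451.808 = 303.772
Sxy = Σxy − (Σx)(Σy)/n = 26372.9 − 22083.84 = 4289.06
Syy = Σy² − (Σy)²/n = 404216 − 335923.2 = 68292.8
r = Sxy/√(Sxx·Syy) = 4289.06/√(20745440.4416) = 4289.06/4554.716286 = 0.941674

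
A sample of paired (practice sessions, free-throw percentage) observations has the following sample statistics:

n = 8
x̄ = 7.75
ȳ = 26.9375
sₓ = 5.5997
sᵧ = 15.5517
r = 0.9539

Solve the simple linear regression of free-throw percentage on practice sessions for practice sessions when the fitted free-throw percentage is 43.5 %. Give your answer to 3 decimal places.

b = r · sᵧ/sₓ = 0.9539 · 15.5517/5.5997 = 2.649207
a = ȳ − b·x̄ = 26.9375 − 2.649207·7.75 = 6.406143
Set a + b·x = 43.5: x = (43.5 − 6.406143) / 2.649207 = 14.001870

14.002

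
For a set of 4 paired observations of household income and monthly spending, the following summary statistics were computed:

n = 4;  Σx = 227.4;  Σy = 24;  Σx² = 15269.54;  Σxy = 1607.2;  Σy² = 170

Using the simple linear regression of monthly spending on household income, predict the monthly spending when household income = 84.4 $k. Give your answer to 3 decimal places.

Sxx = Σx² − (Σx)²/n = 15269.54 − 12927.69 = 2341.85
Sxy = Σxy − (Σx)(Σy)/n = 1607.2 − 1364.4 = 242.8
b = Sxy/Sxx = 242.8/2341.85 = 0.103679
a = ȳ − b·x̄ = 6 − 0.103679·56.85 = 0.105865
ŷ(84.4) = a + b·84.4 = 0.105865 + 0.103679·84.4 = 8.856349

8.856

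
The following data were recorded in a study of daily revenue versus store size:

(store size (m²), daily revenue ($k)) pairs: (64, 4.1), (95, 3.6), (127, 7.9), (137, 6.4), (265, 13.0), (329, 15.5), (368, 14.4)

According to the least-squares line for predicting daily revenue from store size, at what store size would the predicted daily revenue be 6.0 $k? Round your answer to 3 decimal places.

115.419

n = 7, Σx = 1385, Σy = 64.9, Σxy = 16328.2, Σx² = 361909
Sxx = Σx² − (Σx)²/n = 361909 − 274032.142857 = 87876.857143
Sxy = Σxy − (Σx)(Σy)/n = 16328.2 − 12840.928571 = 3487.271429
b = Sxy/Sxx = 3487.271429/87876.857143 = 0.039684
a = ȳ − b·x̄ = 9.271429 − 0.039684·197.857143 = 1.419742
Set a + b·x = 6.0: x = (6.0 − 1.419742) / 0.039684 = 115.419378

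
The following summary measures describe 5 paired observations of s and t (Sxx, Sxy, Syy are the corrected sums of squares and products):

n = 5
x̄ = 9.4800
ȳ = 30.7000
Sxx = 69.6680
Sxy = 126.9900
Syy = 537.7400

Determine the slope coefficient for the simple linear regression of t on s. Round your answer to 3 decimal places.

b = Sxy/Sxx = 126.99/69.668 = 1.822788

1.823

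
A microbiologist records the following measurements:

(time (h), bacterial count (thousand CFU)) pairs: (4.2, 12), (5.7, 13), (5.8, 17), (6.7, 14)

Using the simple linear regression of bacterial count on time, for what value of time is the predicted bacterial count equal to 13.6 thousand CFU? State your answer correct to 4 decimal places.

5.2097

n = 4, Σx = 22.4, Σy = 56, Σxy = 316.9, Σx² = 128.66
Sxx = Σx² − (Σx)²/n = 128.66 − 125.44 = 3.22
Sxy = Σxy − (Σx)(Σy)/n = 316.9 − 313.6 = 3.3
b = Sxy/Sxx = 3.3/3.22 = 1.024845
a = ȳ − b·x̄ = 14 − 1.024845·5.6 = 8.260870
Set a + b·x = 13.6: x = (13.6 − 8.260870) / 1.024845 = 5.209697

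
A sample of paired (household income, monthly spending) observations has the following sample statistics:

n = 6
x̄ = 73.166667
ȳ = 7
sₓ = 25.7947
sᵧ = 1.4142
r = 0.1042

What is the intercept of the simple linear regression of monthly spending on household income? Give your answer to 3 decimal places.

6.582

b = r · sᵧ/sₓ = 0.1042 · 1.4142/25.7947 = 0.005713
a = ȳ − b·x̄ = 7 − 0.005713·73.166667 = 6.582014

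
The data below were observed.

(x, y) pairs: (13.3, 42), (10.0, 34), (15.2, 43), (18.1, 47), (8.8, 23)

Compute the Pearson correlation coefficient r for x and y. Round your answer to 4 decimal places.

n = 5, Σx = 65.4, Σy = 189, Σxy = 2605.3, Σx² = 912.98, Σy² = 7507
Sxx = Σx² − (Σx)²/n = 912.98 − 855.432 = 57.548
Sxy = Σxy − (Σx)(Σy)/n = 2605.3 − 2472.12 = 133.18
Syy = Σy² − (Σy)²/n = 7507 − 7144.2 = 362.8
r = Sxy/√(Sxx·Syy) = 133.18/√(20878.4144) = 133.18/144.493648 = 0.921701

0.9217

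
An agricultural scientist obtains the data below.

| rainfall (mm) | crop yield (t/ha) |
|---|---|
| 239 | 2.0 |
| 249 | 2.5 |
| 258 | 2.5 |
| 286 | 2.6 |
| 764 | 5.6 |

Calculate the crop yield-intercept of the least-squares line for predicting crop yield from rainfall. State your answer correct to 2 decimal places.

n = 5, Σx = 1796, Σy = 15.2, Σxy = 6767.5, Σx² = 851178
Sxx = Σx² − (Σx)²/n = 851178 − 645123.2 = 206054.8
Sxy = Σxy − (Σx)(Σy)/n = 6767.5 − 5459.84 = 1307.66
b = Sxy/Sxx = 1307.66/206054.8 = 0.006346
a = ȳ − b·x̄ = 3.04 − 0.006346·359.2 = 0.760454

0.76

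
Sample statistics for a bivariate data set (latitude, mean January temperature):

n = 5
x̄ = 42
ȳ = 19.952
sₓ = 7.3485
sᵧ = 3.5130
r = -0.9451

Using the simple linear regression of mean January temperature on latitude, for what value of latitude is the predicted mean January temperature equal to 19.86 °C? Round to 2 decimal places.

42.20

b = r · sᵧ/sₓ = -0.9451 · 3.513/7.3485 = -0.451811
a = ȳ − b·x̄ = 19.952 − (-0.451811)·42 = 38.928080
Set a + b·x = 19.86: x = (19.86 − 38.928080) / (-0.451811) = 42.203625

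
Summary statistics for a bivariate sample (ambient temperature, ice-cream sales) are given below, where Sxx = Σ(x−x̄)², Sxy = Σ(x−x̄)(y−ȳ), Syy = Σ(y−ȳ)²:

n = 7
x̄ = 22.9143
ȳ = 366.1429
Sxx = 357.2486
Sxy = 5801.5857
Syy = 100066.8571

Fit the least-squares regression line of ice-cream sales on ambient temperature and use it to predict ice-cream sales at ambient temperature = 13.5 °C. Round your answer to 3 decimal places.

213.258

b = Sxy/Sxx = 5801.5857/357.2486 = 16.239632
a = ȳ − b·x̄ = 366.1429 − 16.239632·22.9143 = -5.976893
ŷ(13.5) = a + b·13.5 = -5.976893 + 16.239632·13.5 = 213.258135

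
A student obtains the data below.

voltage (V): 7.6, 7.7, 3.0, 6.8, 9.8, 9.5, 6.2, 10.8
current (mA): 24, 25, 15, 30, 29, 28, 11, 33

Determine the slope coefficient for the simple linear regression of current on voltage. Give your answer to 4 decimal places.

2.4066

n = 8, Σx = 61.4, Σy = 195, Σxy = 1598.7, Σx² = 513.66
Sxx = Σx² − (Σx)²/n = 513.66 − 471.245 = 42.415
Sxy = Σxy − (Σx)(Σy)/n = 1598.7 − 1496.625 = 102.075
b = Sxy/Sxx = 102.075/42.415 = 2.406578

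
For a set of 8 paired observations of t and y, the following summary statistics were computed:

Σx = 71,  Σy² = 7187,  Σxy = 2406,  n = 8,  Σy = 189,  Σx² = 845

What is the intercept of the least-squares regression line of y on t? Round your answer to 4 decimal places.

-6.4695

Sxx = Σx² − (Σx)²/n = 845 − 630.125 = 214.875
Sxy = Σxy − (Σx)(Σy)/n = 2406 − 1677.375 = 728.625
b = Sxy/Sxx = 728.625/214.875 = 3.390925
a = ȳ − b·x̄ = 23.625 − 3.390925·8.875 = -6.469459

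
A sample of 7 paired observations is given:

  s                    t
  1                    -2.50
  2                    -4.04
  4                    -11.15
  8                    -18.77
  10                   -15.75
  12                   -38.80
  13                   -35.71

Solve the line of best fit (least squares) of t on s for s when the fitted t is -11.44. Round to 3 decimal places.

n = 7, Σx = 50, Σy = -126.72, Σxy = -1292.67, Σx² = 498
Sxx = Σx² − (Σx)²/n = 498 − 357.142857 = 140.857143
Sxy = Σxy − (Σx)(Σy)/n = -1292.67 − (-905.142857) = -387.527143
b = Sxy/Sxx = -387.527143/140.857143 = -2.751207
a = ȳ − b·x̄ = -18.102857 − (-2.751207)·7.142857 = 1.548621
Set a + b·x = -11.44: x = (-11.44 − 1.548621) / (-2.751207) = 4.721063

4.721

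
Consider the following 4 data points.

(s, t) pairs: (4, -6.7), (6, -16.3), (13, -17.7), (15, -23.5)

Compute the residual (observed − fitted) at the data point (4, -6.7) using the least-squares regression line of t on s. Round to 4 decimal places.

n = 4, Σx = 38, Σy = -64.2, Σxy = -707.2, Σx² = 446
Sxx = Σx² − (Σx)²/n = 446 − 361 = 85
Sxy = Σxy − (Σx)(Σy)/n = -707.2 − (-609.9) = -97.3
b = Sxy/Sxx = -97.3/85 = -1.144706
a = ȳ − b·x̄ = -16.05 − (-1.144706)·9.5 = -5.175294
ŷ(4) = -5.175294 + (-1.144706)·4 = -9.754118
residual = y − ŷ = -6.7 − (-9.754118) = 3.054118

3.0541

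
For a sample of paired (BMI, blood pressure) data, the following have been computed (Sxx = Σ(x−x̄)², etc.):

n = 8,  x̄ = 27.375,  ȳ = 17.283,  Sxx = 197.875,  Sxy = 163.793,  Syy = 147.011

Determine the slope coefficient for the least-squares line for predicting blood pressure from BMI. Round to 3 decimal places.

0.828

b = Sxy/Sxx = 163.793/197.875 = 0.827760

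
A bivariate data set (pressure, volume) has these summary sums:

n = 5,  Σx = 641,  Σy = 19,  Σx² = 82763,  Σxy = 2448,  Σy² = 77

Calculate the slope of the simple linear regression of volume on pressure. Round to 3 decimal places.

0.021

Sxx = Σx² − (Σx)²/n = 82763 − 82176.2 = 586.8
Sxy = Σxy − (Σx)(Σy)/n = 2448 − 2435.8 = 12.2
b = Sxy/Sxx = 12.2/586.8 = 0.020791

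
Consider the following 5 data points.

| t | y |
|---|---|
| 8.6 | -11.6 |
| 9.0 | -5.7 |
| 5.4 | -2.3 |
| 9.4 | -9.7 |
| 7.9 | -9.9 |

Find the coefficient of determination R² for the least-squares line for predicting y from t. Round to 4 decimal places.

n = 5, Σx = 40.3, Σy = -39.2, Σxy = -332.87, Σx² = 334.89, Σy² = 364.44
Sxx = Σx² − (Σx)²/n = 334.89 − 324.818 = 10.072
Sxy = Σxy − (Σx)(Σy)/n = -332.87 − (-315.952) = -16.918
Syy = Σy² − (Σy)²/n = 364.44 − 307.328 = 57.112
R² = Sxy²/(Sxx·Syy) = (-16.918)²/(10.072·57.112) = 0.497571

0.4976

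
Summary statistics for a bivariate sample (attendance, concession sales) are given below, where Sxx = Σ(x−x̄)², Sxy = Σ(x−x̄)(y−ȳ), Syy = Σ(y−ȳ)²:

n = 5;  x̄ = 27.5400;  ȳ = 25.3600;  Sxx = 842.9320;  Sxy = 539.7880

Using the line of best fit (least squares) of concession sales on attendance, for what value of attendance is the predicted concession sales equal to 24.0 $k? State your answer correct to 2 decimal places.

b = Sxy/Sxx = 539.788/842.932 = 0.640370
a = ȳ − b·x̄ = 25.36 − 0.640370·27.54 = 7.724222
Set a + b·x = 24.0: x = (24.0 − 7.724222) / 0.640370 = 25.416226

25.42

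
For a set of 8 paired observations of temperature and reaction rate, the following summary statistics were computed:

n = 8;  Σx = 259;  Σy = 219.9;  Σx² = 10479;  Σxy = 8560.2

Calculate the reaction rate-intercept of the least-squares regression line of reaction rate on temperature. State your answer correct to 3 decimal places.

Sxx = Σx² − (Σx)²/n = 10479 − 8385.125 = 2093.875
Sxy = Σxy − (Σx)(Σy)/n = 8560.2 − 7119.2625 = 1440.9375
b = Sxy/Sxx = 1440.9375/2093.875 = 0.688168
a = ȳ − b·x̄ = 27.4875 − 0.688168·32.375 = 5.208065

5.208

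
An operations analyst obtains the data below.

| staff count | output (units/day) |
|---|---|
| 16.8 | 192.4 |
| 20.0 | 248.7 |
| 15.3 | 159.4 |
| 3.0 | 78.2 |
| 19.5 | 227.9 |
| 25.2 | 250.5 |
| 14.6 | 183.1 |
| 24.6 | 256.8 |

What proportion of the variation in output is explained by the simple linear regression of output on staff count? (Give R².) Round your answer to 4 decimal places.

0.9362

n = 8, Σx = 139, Σy = 1597, Σxy = 30626.93, Σx² = 2758.94, Σy² = 344553.56
Sxx = Σx² − (Σx)²/n = 2758.94 − 2415.125 = 343.815
Sxy = Σxy − (Σx)(Σy)/n = 30626.93 − 27747.875 = 2879.055
Syy = Σy² − (Σy)²/n = 344553.56 − 318801.125 = 25752.435
R² = Sxy²/(Sxx·Syy) = (2879.055)²/(343.815·25752.435) = 0.936174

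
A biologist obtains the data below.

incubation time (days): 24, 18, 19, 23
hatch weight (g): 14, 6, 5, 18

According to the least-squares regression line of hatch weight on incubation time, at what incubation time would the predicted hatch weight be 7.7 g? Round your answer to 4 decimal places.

19.4140

n = 4, Σx = 84, Σy = 43, Σxy = 953, Σx² = 1790
Sxx = Σx² − (Σx)²/n = 1790 − 1764 = 26
Sxy = Σxy − (Σx)(Σy)/n = 953 − 903 = 50
b = Sxy/Sxx = 50/26 = 1.923077
a = ȳ − b·x̄ = 10.75 − 1.923077·21 = -29.634615
Set a + b·x = 7.7: x = (7.7 − (-29.634615)) / 1.923077 = 19.414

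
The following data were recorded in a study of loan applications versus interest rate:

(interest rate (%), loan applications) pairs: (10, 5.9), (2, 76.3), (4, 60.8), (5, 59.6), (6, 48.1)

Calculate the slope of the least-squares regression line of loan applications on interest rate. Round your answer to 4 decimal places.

n = 5, Σx = 27, Σy = 250.7, Σxy = 1041.4, Σx² = 181
Sxx = Σx² − (Σx)²/n = 181 − 145.8 = 35.2
Sxy = Σxy − (Σx)(Σy)/n = 1041.4 − 1353.78 = -312.38
b = Sxy/Sxx = -312.38/35.2 = -8.874432

-8.8744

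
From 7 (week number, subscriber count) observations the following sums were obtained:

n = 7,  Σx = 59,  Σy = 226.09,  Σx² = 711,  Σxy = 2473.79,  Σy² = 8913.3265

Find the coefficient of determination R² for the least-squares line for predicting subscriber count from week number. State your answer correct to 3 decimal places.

Sxx = Σx² − (Σx)²/n = 711 − 497.285714 = 213.714286
Sxy = Σxy − (Σx)(Σy)/n = 2473.79 − 1905.615714 = 568.174286
Syy = Σy² − (Σy)²/n = 8913.3265 − 7302.384014 = 1610.942486
R² = Sxy²/(Sxx·Syy) = (568.174286)²/(213.714286·1610.942486) = 0.937669

0.938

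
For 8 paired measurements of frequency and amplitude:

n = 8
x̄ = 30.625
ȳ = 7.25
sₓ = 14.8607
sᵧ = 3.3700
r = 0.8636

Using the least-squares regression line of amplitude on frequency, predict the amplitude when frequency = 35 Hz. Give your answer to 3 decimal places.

b = r · sᵧ/sₓ = 0.8636 · 3.37/14.8607 = 0.195841
a = ȳ − b·x̄ = 7.25 − 0.195841·30.625 = 1.252374
ŷ(35) = a + b·35 = 1.252374 + 0.195841·35 = 8.106804

8.107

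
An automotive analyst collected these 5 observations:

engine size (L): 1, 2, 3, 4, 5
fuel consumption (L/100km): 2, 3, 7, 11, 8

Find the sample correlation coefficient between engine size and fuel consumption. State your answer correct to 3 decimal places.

n = 5, Σx = 15, Σy = 31, Σxy = 113, Σx² = 55, Σy² = 247
Sxx = Σx² − (Σx)²/n = 55 − 45 = 10
Sxy = Σxy − (Σx)(Σy)/n = 113 − 93 = 20
Syy = Σy² − (Σy)²/n = 247 − 192.2 = 54.8
r = Sxy/√(Sxx·Syy) = 20/√(548) = 20/23.409400 = 0.854358

0.854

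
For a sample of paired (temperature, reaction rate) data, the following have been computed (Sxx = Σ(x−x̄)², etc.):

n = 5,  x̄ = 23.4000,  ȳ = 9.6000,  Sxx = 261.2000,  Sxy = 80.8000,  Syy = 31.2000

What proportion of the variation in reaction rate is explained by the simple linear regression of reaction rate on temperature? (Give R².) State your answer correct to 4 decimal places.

0.8011

R² = Sxy²/(Sxx·Syy) = (80.8)²/(261.2·31.2) = 0.801115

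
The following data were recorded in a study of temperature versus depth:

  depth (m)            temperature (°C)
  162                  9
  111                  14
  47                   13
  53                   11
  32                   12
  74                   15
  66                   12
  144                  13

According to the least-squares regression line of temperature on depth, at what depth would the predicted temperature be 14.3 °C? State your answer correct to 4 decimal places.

-101.6018

n = 8, Σx = 689, Σy = 99, Σxy = 8364, Σx² = 75175
Sxx = Σx² − (Σx)²/n = 75175 − 59340.125 = 15834.875
Sxy = Σxy − (Σx)(Σy)/n = 8364 − 8526.375 = -162.375
b = Sxy/Sxx = -162.375/15834.875 = -0.010254
a = ȳ − b·x̄ = 12.375 − (-0.010254)·86.125 = 13.258149
Set a + b·x = 14.3: x = (14.3 − 13.258149) / (-0.010254) = -101.601771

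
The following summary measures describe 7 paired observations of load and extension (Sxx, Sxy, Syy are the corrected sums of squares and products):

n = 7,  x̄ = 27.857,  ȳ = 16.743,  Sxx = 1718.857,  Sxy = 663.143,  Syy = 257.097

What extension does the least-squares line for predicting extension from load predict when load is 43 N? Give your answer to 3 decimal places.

b = Sxy/Sxx = 663.143/1718.857 = 0.385805
a = ȳ − b·x̄ = 16.743 − 0.385805·27.857 = 5.995640
ŷ(43) = a + b·43 = 5.995640 + 0.385805·43 = 22.585240

22.585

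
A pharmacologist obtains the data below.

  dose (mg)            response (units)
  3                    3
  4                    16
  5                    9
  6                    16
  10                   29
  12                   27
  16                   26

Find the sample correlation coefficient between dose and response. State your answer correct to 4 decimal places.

n = 7, Σx = 56, Σy = 126, Σxy = 1244, Σx² = 586, Σy² = 2848
Sxx = Σx² − (Σx)²/n = 586 − 448 = 138
Sxy = Σxy − (Σx)(Σy)/n = 1244 − 1008 = 236
Syy = Σy² − (Σy)²/n = 2848 − 2268 = 580
r = Sxy/√(Sxx·Syy) = 236/√(80040) = 236/282.913414 = 0.834177

0.8342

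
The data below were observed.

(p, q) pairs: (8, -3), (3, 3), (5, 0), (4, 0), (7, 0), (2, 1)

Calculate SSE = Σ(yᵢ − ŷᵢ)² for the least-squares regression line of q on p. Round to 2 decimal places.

6.98

n = 6, Σx = 29, Σy = 1, Σxy = -13, Σx² = 167, Σy² = 19
Sxx = Σx² − (Σx)²/n = 167 − 140.166667 = 26.833333
Sxy = Σxy − (Σx)(Σy)/n = -13 − 4.833333 = -17.833333
Syy = Σy² − (Σy)²/n = 19 − 0.166667 = 18.833333
b = Sxy/Sxx = -17.833333/26.833333 = -0.664596
SSE = Syy − b·Sxy = 18.833333 − (-0.664596)·(-17.833333) = 6.981366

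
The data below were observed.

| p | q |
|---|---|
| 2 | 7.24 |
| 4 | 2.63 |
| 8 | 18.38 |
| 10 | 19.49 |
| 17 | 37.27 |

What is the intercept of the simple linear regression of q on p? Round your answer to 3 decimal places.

n = 5, Σx = 41, Σy = 85.01, Σxy = 1000.53, Σx² = 473
Sxx = Σx² − (Σx)²/n = 473 − 336.2 = 136.8
Sxy = Σxy − (Σx)(Σy)/n = 1000.53 − 697.082 = 303.448
b = Sxy/Sxx = 303.448/136.8 = 2.218187
a = ȳ − b·x̄ = 17.002 − 2.218187·8.2 = -1.187135

-1.187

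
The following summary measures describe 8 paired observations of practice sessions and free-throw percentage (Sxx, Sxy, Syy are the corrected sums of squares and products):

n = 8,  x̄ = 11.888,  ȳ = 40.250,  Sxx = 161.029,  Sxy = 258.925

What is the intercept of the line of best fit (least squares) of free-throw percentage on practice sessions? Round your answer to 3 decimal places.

b = Sxy/Sxx = 258.925/161.029 = 1.607940
a = ȳ − b·x̄ = 40.25 − 1.607940·11.888 = 21.134807

21.135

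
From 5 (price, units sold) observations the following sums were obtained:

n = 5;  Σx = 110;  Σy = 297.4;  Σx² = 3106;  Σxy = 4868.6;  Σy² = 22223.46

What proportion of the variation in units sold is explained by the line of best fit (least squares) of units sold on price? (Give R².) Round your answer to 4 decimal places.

Sxx = Σx² − (Σx)²/n = 3106 − 2420 = 686
Sxy = Σxy − (Σx)(Σy)/n = 4868.6 − 6542.8 = -1674.2
Syy = Σy² − (Σy)²/n = 22223.46 − 17689.352 = 4534.108
R² = Sxy²/(Sxx·Syy) = (-1674.2)²/(686·4534.108) = 0.901153

0.9012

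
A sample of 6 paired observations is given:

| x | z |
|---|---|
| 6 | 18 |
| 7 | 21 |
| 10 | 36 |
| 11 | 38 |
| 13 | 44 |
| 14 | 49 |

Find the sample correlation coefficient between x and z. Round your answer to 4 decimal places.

0.9945

n = 6, Σx = 61, Σy = 206, Σxy = 2291, Σx² = 671, Σy² = 7842
Sxx = Σx² − (Σx)²/n = 671 − 620.166667 = 50.833333
Sxy = Σxy − (Σx)(Σy)/n = 2291 − 2094.333333 = 196.666667
Syy = Σy² − (Σy)²/n = 7842 − 7072.666667 = 769.333333
r = Sxy/√(Sxx·Syy) = 196.666667/√(39107.777778) = 196.666667/197.756865 = 0.994487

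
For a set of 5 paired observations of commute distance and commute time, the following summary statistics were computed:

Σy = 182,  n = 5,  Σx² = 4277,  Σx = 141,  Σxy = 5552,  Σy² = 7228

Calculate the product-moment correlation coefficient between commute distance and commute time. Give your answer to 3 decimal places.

Sxx = Σx² − (Σx)²/n = 4277 − 3976.2 = 300.8
Sxy = Σxy − (Σx)(Σy)/n = 5552 − 5132.4 = 419.6
Syy = Σy² − (Σy)²/n = 7228 − 6624.8 = 603.2
r = Sxy/√(Sxx·Syy) = 419.6/√(181442.56) = 419.6/425.960749 = 0.985067

0.985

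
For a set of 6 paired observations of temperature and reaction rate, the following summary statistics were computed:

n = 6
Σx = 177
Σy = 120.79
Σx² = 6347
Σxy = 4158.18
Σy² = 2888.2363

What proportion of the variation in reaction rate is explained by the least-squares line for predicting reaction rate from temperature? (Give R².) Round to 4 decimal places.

Sxx = Σx² − (Σx)²/n = 6347 − 5221.5 = 1125.5
Sxy = Σxy − (Σx)(Σy)/n = 4158.18 − 3563.305 = 594.875
Syy = Σy² − (Σy)²/n = 2888.2363 − 2431.704017 = 456.532283
R² = Sxy²/(Sxx·Syy) = (594.875)²/(1125.5·456.532283) = 0.688707

0.6887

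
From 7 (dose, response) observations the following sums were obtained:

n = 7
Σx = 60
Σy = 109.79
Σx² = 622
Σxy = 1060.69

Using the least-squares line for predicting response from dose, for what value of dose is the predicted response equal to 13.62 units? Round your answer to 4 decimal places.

Sxx = Σx² − (Σx)²/n = 622 − 514.285714 = 107.714286
Sxy = Σxy − (Σx)(Σy)/n = 1060.69 − 941.057143 = 119.632857
b = Sxy/Sxx = 119.632857/107.714286 = 1.110650
a = ȳ − b·x̄ = 15.684286 − 1.110650·8.571429 = 6.164430
Set a + b·x = 13.62: x = (13.62 − 6.164430) / 1.110650 = 6.712800

6.7128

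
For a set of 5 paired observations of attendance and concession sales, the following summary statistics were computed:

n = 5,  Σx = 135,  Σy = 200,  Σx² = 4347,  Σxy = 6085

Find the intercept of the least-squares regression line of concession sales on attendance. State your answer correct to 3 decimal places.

13.654

Sxx = Σx² − (Σx)²/n = 4347 − 3645 = 702
Sxy = Σxy − (Σx)(Σy)/n = 6085 − 5400 = 685
b = Sxy/Sxx = 685/702 = 0.975783
a = ȳ − b·x̄ = 40 − 0.975783·27 = 13.653846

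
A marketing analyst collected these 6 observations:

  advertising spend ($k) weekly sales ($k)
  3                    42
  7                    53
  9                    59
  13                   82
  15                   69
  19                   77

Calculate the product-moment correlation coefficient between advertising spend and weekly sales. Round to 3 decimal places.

0.888

n = 6, Σx = 66, Σy = 382, Σxy = 4592, Σx² = 894, Σy² = 25468
Sxx = Σx² − (Σx)²/n = 894 − 726 = 168
Sxy = Σxy − (Σx)(Σy)/n = 4592 − 4202 = 390
Syy = Σy² − (Σy)²/n = 25468 − 24320.666667 = 1147.333333
r = Sxy/√(Sxx·Syy) = 390/√(192752) = 390/439.035306 = 0.888311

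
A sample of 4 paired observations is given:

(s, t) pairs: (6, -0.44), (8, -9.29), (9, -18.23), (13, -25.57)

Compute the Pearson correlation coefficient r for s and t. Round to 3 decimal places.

n = 4, Σx = 36, Σy = -53.53, Σxy = -573.44, Σx² = 350, Σy² = 1072.6555
Sxx = Σx² − (Σx)²/n = 350 − 324 = 26
Sxy = Σxy − (Σx)(Σy)/n = -573.44 − (-481.77) = -91.67
Syy = Σy² − (Σy)²/n = 1072.6555 − 716.365225 = 356.290275
r = Sxy/√(Sxx·Syy) = -91.67/√(9263.54715) = -91.67/96.247323 = -0.952442

-0.952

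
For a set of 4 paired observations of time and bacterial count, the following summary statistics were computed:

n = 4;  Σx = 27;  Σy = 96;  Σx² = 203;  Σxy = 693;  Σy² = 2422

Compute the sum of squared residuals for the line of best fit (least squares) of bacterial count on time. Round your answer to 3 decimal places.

20.410

Sxx = Σx² − (Σx)²/n = 203 − 182.25 = 20.75
Sxy = Σxy − (Σx)(Σy)/n = 693 − 648 = 45
Syy = Σy² − (Σy)²/n = 2422 − 2304 = 118
b = Sxy/Sxx = 45/20.75 = 2.168675
SSE = Syy − b·Sxy = 118 − 2.168675·45 = 20.409639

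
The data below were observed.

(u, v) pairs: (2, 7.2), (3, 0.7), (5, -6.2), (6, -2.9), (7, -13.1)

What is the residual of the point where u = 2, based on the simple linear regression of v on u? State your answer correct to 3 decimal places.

1.320

n = 5, Σx = 23, Σy = -14.3, Σxy = -123.6, Σx² = 123
Sxx = Σx² − (Σx)²/n = 123 − 105.8 = 17.2
Sxy = Σxy − (Σx)(Σy)/n = -123.6 − (-65.78) = -57.82
b = Sxy/Sxx = -57.82/17.2 = -3.361628
a = ȳ − b·x̄ = -2.86 − (-3.361628)·4.6 = 12.603488
ŷ(2) = 12.603488 + (-3.361628)·2 = 5.880233
residual = y − ŷ = 7.2 − 5.880233 = 1.319767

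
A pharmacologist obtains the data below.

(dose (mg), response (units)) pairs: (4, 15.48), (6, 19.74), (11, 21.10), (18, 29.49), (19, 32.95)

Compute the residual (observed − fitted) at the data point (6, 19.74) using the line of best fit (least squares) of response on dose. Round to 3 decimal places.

n = 5, Σx = 58, Σy = 118.76, Σxy = 1569.33, Σx² = 858
Sxx = Σx² − (Σx)²/n = 858 − 672.8 = 185.2
Sxy = Σxy − (Σx)(Σy)/n = 1569.33 − 1377.616 = 191.714
b = Sxy/Sxx = 191.714/185.2 = 1.035173
a = ȳ − b·x̄ = 23.752 − 1.035173·11.6 = 11.743996
ŷ(6) = 11.743996 + 1.035173·6 = 17.955032
residual = y − ŷ = 19.74 − 17.955032 = 1.784968

1.785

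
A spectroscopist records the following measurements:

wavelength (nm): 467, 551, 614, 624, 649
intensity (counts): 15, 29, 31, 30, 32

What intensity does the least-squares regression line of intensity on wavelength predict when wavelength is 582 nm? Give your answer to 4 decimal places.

27.4890

n = 5, Σx = 2905, Σy = 137, Σxy = 81506, Σx² = 1709263
Sxx = Σx² − (Σx)²/n = 1709263 − 1687805 = 21458
Sxy = Σxy − (Σx)(Σy)/n = 81506 − 79597 = 1909
b = Sxy/Sxx = 1909/21458 = 0.088964
a = ȳ − b·x̄ = 27.4 − 0.088964·581 = -24.288368
ŷ(582) = a + b·582 = -24.288368 + 0.088964·582 = 27.488964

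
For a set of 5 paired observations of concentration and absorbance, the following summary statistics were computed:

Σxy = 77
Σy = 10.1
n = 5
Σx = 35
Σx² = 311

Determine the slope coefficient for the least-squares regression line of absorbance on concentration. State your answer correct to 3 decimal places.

0.095

Sxx = Σx² − (Σx)²/n = 311 − 245 = 66
Sxy = Σxy − (Σx)(Σy)/n = 77 − 70.7 = 6.3
b = Sxy/Sxx = 6.3/66 = 0.095455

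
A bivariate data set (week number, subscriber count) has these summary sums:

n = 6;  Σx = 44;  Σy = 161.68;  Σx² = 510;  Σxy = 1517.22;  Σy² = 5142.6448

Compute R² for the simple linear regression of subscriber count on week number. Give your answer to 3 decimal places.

Sxx = Σx² − (Σx)²/n = 510 − 322.666667 = 187.333333
Sxy = Σxy − (Σx)(Σy)/n = 1517.22 − 1185.653333 = 331.566667
Syy = Σy² − (Σy)²/n = 5142.6448 − 4356.737067 = 785.907733
R² = Sxy²/(Sxx·Syy) = (331.566667)²/(187.333333·785.907733) = 0.746715

0.747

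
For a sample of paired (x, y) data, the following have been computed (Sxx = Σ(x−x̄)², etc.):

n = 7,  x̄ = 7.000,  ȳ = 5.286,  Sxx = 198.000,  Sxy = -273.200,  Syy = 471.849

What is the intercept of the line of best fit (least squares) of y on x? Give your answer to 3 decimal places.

14.945

b = Sxy/Sxx = -273.2/198 = -1.379798
a = ȳ − b·x̄ = 5.286 − (-1.379798)·7 = 14.944586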